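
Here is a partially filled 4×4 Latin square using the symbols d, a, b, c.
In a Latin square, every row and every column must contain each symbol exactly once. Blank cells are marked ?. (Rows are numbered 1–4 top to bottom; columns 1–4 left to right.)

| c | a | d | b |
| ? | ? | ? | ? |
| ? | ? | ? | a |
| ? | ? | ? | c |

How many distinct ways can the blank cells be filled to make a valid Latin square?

4

Row 2, column 1: eliminating its row and column leaves {d, a, b}.
Row 2, column 2: eliminating its row and column leaves {d, b, c}.
Row 2, column 3: eliminating its row and column leaves {a, b, c}.
Row 2, column 4: eliminating its row and column leaves {d}.
Row 3, column 1: eliminating its row and column leaves {d, b}.
Row 3, column 2: eliminating its row and column leaves {d, b, c}.
Row 3, column 3: eliminating its row and column leaves {b, c}.
Row 4, column 1: eliminating its row and column leaves {d, a, b}.
Row 4, column 2: eliminating its row and column leaves {d, b}.
Row 4, column 3: eliminating its row and column leaves {a, b}.
Enumerating the assignments across these blanks that avoid any row or column repeat gives 4 completions.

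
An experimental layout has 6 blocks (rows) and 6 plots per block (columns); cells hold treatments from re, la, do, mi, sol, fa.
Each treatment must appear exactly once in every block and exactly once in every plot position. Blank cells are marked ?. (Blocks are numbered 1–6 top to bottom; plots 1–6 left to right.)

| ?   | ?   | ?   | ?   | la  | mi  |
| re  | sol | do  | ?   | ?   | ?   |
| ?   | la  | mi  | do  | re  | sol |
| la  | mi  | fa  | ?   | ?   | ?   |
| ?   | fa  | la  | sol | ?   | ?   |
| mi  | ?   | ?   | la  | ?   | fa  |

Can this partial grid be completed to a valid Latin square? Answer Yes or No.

No block or plot among the givens repeats a symbol, and propagating forced cells runs into no contradiction.
One valid completion exists (for instance, sol do re fa la mi / re sol do mi fa la / fa la mi do re sol / la mi fa re sol do / do fa la sol mi re / mi re sol la do fa).

Yes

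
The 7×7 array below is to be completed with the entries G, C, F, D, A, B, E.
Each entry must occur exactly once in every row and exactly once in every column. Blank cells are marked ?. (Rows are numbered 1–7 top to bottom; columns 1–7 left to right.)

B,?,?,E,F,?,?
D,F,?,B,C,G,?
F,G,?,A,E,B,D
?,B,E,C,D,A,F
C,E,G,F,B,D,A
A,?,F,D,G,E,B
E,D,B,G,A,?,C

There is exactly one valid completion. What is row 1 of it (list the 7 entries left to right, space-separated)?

B A D E F C G

Row 1, column 6: row 1 has {F, B, E} and column 6 has {G, D, A, B, E}, leaving only C.
Row 1, column 2: row 1 has {C, F, B, E} and column 2 has {G, F, D, B, E}, leaving only A.
Row 1, column 3: row 1 has {C, F, A, B, E} and column 3 has {G, F, B, E}, leaving only D.
Row 1, column 7: row 1 has {C, F, D, A, B, E} and column 7 has {C, F, D, A, B}, leaving only G.
So row 1 reads: B A D E F C G.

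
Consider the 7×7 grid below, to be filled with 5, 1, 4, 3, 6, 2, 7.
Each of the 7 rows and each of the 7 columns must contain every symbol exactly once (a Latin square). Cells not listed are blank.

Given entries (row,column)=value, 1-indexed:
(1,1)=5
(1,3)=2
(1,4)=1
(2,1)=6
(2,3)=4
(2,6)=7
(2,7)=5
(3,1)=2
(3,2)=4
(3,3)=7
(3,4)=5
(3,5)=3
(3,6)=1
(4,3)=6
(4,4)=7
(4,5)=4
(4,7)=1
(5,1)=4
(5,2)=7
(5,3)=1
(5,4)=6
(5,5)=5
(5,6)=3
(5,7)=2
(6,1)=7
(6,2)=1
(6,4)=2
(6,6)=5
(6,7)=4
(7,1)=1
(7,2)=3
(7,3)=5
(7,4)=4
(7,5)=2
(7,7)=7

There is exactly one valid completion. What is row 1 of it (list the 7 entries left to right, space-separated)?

5 6 2 1 7 4 3

Row 1, column 2: row 1 has {5, 1, 2} and column 2 has {1, 4, 3, 7}, leaving only 6.
Row 1, column 5: row 1 has {5, 1, 6, 2} and column 5 has {5, 4, 3, 2}, leaving only 7.
Row 1, column 6: row 1 has {5, 1, 6, 2, 7} and column 6 has {5, 1, 3, 7}, leaving only 4.
Row 1, column 7: row 1 has {5, 1, 4, 6, 2, 7} and column 7 has {5, 1, 4, 2, 7}, leaving only 3.
So row 1 reads: 5 6 2 1 7 4 3.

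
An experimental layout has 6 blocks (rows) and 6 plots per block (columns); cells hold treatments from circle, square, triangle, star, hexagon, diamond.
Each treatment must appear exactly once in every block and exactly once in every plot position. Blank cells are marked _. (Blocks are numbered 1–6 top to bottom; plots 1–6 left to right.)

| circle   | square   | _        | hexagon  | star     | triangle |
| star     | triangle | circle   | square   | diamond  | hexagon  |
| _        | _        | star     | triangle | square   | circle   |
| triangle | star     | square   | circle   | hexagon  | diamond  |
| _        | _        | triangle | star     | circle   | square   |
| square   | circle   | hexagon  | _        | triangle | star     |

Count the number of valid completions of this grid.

2

Block 1, plot 3: eliminating its block and plot leaves {diamond}.
Block 3, plot 1: eliminating its block and plot leaves {hexagon, diamond}.
Block 3, plot 2: eliminating its block and plot leaves {hexagon, diamond}.
Block 5, plot 1: eliminating its block and plot leaves {hexagon, diamond}.
Block 5, plot 2: eliminating its block and plot leaves {hexagon, diamond}.
Block 6, plot 4: eliminating its block and plot leaves {diamond}.
Enumerating the assignments across these blanks that avoid any block or plot repeat gives 2 completions.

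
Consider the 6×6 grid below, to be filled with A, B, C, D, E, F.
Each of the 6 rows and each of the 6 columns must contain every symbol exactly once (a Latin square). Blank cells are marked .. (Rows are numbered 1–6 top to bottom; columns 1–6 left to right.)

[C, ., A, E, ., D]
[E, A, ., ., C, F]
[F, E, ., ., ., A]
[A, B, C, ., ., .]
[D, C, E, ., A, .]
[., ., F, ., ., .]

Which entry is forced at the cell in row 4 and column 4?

D

Row 1, column 2: row 1 has {A, C, D, E} and column 2 has {A, B, C, E}, leaving only F.
Row 1, column 5: row 1 has {A, C, D, E, F} and column 5 has {A, C}, leaving only B.
Row 3, column 5: row 3 has {A, E, F} and column 5 has {A, B, C}, leaving only D.
Row 3, column 3: row 3 has {A, D, E, F} and column 3 has {A, C, E, F}, leaving only B.
Row 2, column 3: row 2 has {A, C, E, F} and column 3 has {A, B, C, E, F}, leaving only D.
Row 2, column 4: row 2 has {A, C, D, E, F} and column 4 has {E}, leaving only B.
Row 3, column 4: row 3 has {A, B, D, E, F} and column 4 has {B, E}, leaving only C.
Row 4, column 6: row 4 has {A, B, C} and column 6 has {A, D, F}, leaving only E.
Row 4, column 5: row 4 has {A, B, C, E} and column 5 has {A, B, C, D}, leaving only F.
Row 4 already has {A, B, C, E, F} and column 4 already has {B, C, E}, so row 4, column 4 must be D.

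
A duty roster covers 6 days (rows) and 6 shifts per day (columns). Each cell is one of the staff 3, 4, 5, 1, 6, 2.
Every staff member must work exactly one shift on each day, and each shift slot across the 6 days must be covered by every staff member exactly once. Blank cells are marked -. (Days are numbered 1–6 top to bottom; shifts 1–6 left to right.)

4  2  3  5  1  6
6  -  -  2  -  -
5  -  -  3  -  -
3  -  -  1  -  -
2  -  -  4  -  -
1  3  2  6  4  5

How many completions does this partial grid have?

20

Day 2, shift 2: eliminating its day and shift leaves {4, 5, 1}.
Day 2, shift 3: eliminating its day and shift leaves {4, 5, 1}.
Day 2, shift 5: eliminating its day and shift leaves {3, 5}.
Day 2, shift 6: eliminating its day and shift leaves {3, 4, 1}.
Day 3, shift 2: eliminating its day and shift leaves {4, 1, 6}.
Day 3, shift 3: eliminating its day and shift leaves {4, 1, 6}.
Day 3, shift 5: eliminating its day and shift leaves {6, 2}.
Day 3, shift 6: eliminating its day and shift leaves {4, 1, 2}.
Day 4, shift 2: eliminating its day and shift leaves {4, 5, 6}.
Day 4, shift 3: eliminating its day and shift leaves {4, 5, 6}.
Day 4, shift 5: eliminating its day and shift leaves {5, 6, 2}.
Day 4, shift 6: eliminating its day and shift leaves {4, 2}.
Day 5, shift 2: eliminating its day and shift leaves {5, 1, 6}.
Day 5, shift 3: eliminating its day and shift leaves {5, 1, 6}.
Day 5, shift 5: eliminating its day and shift leaves {3, 5, 6}.
Day 5, shift 6: eliminating its day and shift leaves {3, 1}.
Enumerating the assignments across these blanks that avoid any day or shift repeat gives 20 completions.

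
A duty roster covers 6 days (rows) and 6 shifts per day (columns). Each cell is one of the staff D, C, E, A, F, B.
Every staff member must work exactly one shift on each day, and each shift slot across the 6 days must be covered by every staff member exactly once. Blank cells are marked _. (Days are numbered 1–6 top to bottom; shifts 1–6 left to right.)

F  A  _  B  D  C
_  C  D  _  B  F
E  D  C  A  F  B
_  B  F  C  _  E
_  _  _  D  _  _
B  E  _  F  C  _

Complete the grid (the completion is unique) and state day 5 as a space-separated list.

C F B D E A

Day 5, shift 2: day 5 has {D} and shift 2 has {D, C, E, A, B}, leaving only F.
Day 5, shift 6: day 5 has {D, F} and shift 6 has {C, E, F, B}, leaving only A.
Day 5, shift 1: day 5 has {D, A, F} and shift 1 has {E, F, B}, leaving only C.
Day 5, shift 5: day 5 has {D, C, A, F} and shift 5 has {D, C, F, B}, leaving only E.
Day 5, shift 3: day 5 has {D, C, E, A, F} and shift 3 has {D, C, F}, leaving only B.
So day 5 reads: C F B D E A.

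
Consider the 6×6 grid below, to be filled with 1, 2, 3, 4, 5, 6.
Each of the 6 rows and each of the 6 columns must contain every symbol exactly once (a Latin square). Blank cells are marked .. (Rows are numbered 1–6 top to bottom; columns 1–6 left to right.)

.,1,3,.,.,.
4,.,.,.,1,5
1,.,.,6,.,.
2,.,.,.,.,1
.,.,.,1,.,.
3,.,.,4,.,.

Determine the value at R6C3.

1

Row 6, column 3 is narrowed to {1, 2, 5, 6}.
If it were 2, then row 6, column 5 would be left with no valid symbol.
If it were 5, propagating the remaining blanks reaches a contradiction.
If it were 6, then row 5, column 3 would be left with no valid symbol.
So row 6, column 3 must be 1.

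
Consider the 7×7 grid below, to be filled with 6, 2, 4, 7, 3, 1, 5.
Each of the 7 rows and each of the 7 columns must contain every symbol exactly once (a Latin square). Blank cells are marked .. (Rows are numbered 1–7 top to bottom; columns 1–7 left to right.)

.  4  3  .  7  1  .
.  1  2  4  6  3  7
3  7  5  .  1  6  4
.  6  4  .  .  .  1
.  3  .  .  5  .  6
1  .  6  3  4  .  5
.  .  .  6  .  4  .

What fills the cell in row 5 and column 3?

Row 1, column 7: row 1 has {4, 7, 3, 1} and column 7 has {6, 4, 7, 1, 5}, leaving only 2.
Row 1, column 4: row 1 has {2, 4, 7, 3, 1} and column 4 has {6, 4, 3}, leaving only 5.
Row 1, column 1: row 1 has {2, 4, 7, 3, 1, 5} and column 1 has {3, 1}, leaving only 6.
Row 2, column 1: row 2 has {6, 2, 4, 7, 3, 1} and column 1 has {6, 3, 1}, leaving only 5.
Row 3, column 4: row 3 has {6, 4, 7, 3, 1, 5} and column 4 has {6, 4, 3, 5}, leaving only 2.
Row 4, column 4: row 4 has {6, 4, 1} and column 4 has {6, 2, 4, 3, 5}, leaving only 7.
Row 4, column 1: row 4 has {6, 4, 7, 1} and column 1 has {6, 3, 1, 5}, leaving only 2.
Row 4, column 5: row 4 has {6, 2, 4, 7, 1} and column 5 has {6, 4, 7, 1, 5}, leaving only 3.
Row 4, column 6: row 4 has {6, 2, 4, 7, 3, 1} and column 6 has {6, 4, 3, 1}, leaving only 5.
Row 5, column 4: row 5 has {6, 3, 5} and column 4 has {6, 2, 4, 7, 3, 5}, leaving only 1.
Row 5 already has {6, 3, 1, 5} and column 3 already has {6, 2, 4, 3, 5}, so row 5, column 3 must be 7.

7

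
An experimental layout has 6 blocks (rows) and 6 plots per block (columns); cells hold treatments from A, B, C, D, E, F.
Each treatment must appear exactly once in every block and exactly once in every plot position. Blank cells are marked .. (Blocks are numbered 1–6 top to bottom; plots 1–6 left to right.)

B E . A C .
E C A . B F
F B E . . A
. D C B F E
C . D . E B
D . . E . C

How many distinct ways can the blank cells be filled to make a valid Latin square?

1

Block 1, plot 3: eliminating its block and plot leaves {F}.
Block 1, plot 6: eliminating its block and plot leaves {D}.
Block 2, plot 4: eliminating its block and plot leaves {D}.
Block 3, plot 4: eliminating its block and plot leaves {C, D}.
Block 3, plot 5: eliminating its block and plot leaves {D}.
Block 4, plot 1: eliminating its block and plot leaves {A}.
Block 5, plot 2: eliminating its block and plot leaves {A, F}.
Block 5, plot 4: eliminating its block and plot leaves {F}.
Block 6, plot 2: eliminating its block and plot leaves {A, F}.
Block 6, plot 3: eliminating its block and plot leaves {B, F}.
Block 6, plot 5: eliminating its block and plot leaves {A}.
Only one assignment across all blanks avoids any block or plot repeat, giving 1 completion.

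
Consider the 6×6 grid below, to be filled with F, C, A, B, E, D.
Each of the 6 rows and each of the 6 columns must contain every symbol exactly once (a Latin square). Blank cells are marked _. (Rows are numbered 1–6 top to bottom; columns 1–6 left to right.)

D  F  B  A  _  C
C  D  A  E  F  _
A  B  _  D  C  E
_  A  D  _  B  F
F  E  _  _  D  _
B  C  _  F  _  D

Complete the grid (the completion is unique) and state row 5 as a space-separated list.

F E C B D A

Row 5, column 3: row 5 has {F, E, D} and column 3 has {A, B, D}, leaving only C.
Row 5, column 4: row 5 has {F, C, E, D} and column 4 has {F, A, E, D}, leaving only B.
Row 5, column 6: row 5 has {F, C, B, E, D} and column 6 has {F, C, E, D}, leaving only A.
So row 5 reads: F E C B D A.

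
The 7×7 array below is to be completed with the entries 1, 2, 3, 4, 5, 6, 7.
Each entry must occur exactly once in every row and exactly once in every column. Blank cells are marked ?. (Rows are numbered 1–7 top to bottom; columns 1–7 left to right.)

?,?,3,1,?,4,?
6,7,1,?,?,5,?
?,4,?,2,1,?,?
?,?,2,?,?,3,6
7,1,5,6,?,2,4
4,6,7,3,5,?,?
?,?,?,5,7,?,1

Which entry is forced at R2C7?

Row 2, column 4: row 2 has {1, 5, 6, 7} and column 4 has {1, 2, 3, 5, 6}, leaving only 4.
Row 3, column 3: row 3 has {1, 2, 4} and column 3 has {1, 2, 3, 5, 7}, leaving only 6.
Row 3, column 6: row 3 has {1, 2, 4, 6} and column 6 has {2, 3, 4, 5}, leaving only 7.
Row 4, column 2: row 4 has {2, 3, 6} and column 2 has {1, 4, 6, 7}, leaving only 5.
Row 1, column 2: row 1 has {1, 3, 4} and column 2 has {1, 4, 5, 6, 7}, leaving only 2.
Row 1, column 1: row 1 has {1, 2, 3, 4} and column 1 has {4, 6, 7}, leaving only 5.
Row 1, column 5: row 1 has {1, 2, 3, 4, 5} and column 5 has {1, 5, 7}, leaving only 6.
Row 1, column 7: row 1 has {1, 2, 3, 4, 5, 6} and column 7 has {1, 4, 6}, leaving only 7.
Row 3, column 1: row 3 has {1, 2, 4, 6, 7} and column 1 has {4, 5, 6, 7}, leaving only 3.
Row 3, column 7: row 3 has {1, 2, 3, 4, 6, 7} and column 7 has {1, 4, 6, 7}, leaving only 5.
Row 4, column 1: row 4 has {2, 3, 5, 6} and column 1 has {3, 4, 5, 6, 7}, leaving only 1.
Row 4, column 4: row 4 has {1, 2, 3, 5, 6} and column 4 has {1, 2, 3, 4, 5, 6}, leaving only 7.
Row 4, column 5: row 4 has {1, 2, 3, 5, 6, 7} and column 5 has {1, 5, 6, 7}, leaving only 4.
Row 5, column 5: row 5 has {1, 2, 4, 5, 6, 7} and column 5 has {1, 4, 5, 6, 7}, leaving only 3.
Row 2, column 5: row 2 has {1, 4, 5, 6, 7} and column 5 has {1, 3, 4, 5, 6, 7}, leaving only 2.
Row 2 already has {1, 2, 4, 5, 6, 7} and column 7 already has {1, 4, 5, 6, 7}, so row 2, column 7 must be 3.

3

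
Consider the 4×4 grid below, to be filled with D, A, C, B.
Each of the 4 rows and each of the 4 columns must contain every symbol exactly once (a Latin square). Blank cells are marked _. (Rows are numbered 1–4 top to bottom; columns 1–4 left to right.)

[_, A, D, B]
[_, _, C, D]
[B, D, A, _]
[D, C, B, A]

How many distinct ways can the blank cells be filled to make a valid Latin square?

1

Row 1, column 1: eliminating its row and column leaves {C}.
Row 2, column 1: eliminating its row and column leaves {A}.
Row 2, column 2: eliminating its row and column leaves {B}.
Row 3, column 4: eliminating its row and column leaves {C}.
Only one assignment across all blanks avoids any row or column repeat, giving 1 completion.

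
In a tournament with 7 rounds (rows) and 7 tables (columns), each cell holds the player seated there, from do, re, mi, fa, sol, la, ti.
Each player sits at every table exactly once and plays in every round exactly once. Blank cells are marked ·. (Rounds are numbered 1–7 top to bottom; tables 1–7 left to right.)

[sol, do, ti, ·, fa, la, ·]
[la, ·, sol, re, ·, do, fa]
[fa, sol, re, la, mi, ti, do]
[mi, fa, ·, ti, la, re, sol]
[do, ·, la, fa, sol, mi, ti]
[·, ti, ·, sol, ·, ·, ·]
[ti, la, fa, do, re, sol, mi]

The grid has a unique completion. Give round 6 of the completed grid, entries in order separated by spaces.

Round 6, table 1: round 6 has {sol, ti} and table 1 has {do, mi, fa, sol, la, ti}, leaving only re.
Round 6, table 5: round 6 has {re, sol, ti} and table 5 has {re, mi, fa, sol, la}, leaving only do.
Round 6, table 3: round 6 has {do, re, sol, ti} and table 3 has {re, fa, sol, la, ti}, leaving only mi.
Round 6, table 6: round 6 has {do, re, mi, sol, ti} and table 6 has {do, re, mi, sol, la, ti}, leaving only fa.
Round 6, table 7: round 6 has {do, re, mi, fa, sol, ti} and table 7 has {do, mi, fa, sol, ti}, leaving only la.
So round 6 reads: re ti mi sol do fa la.

re ti mi sol do fa la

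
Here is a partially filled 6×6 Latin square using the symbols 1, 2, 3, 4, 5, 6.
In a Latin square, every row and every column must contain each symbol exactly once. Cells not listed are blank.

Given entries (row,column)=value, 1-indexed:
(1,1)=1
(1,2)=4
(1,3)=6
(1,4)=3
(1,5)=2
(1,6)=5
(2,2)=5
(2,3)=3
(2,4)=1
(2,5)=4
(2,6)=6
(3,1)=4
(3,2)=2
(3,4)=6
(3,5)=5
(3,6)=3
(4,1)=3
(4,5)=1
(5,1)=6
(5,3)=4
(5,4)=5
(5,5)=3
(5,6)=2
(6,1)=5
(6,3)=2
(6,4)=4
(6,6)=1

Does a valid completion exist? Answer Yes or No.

No row or column among the givens repeats a symbol, and propagating forced cells runs into no contradiction.
One valid completion exists (for instance, 1 4 6 3 2 5 / 2 5 3 1 4 6 / 4 2 1 6 5 3 / 3 6 5 2 1 4 / 6 1 4 5 3 2 / 5 3 2 4 6 1).

Yes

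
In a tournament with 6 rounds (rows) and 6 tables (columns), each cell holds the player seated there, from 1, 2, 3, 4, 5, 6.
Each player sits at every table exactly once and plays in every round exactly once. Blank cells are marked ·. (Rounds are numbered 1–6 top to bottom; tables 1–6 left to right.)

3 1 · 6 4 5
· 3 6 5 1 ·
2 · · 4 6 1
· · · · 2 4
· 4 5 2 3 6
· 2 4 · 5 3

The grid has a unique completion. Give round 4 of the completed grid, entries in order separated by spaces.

5 6 1 3 2 4

Round 1, table 3: round 1 has {1, 3, 4, 5, 6} and table 3 has {4, 5, 6}, leaving only 2.
Round 2, table 1: round 2 has {1, 3, 5, 6} and table 1 has {2, 3}, leaving only 4.
Round 2, table 6: round 2 has {1, 3, 4, 5, 6} and table 6 has {1, 3, 4, 5, 6}, leaving only 2.
Round 3, table 2: round 3 has {1, 2, 4, 6} and table 2 has {1, 2, 3, 4}, leaving only 5.
Round 4, table 2: round 4 has {2, 4} and table 2 has {1, 2, 3, 4, 5}, leaving only 6.
Round 3, table 3: round 3 has {1, 2, 4, 5, 6} and table 3 has {2, 4, 5, 6}, leaving only 3.
Round 4, table 3: round 4 has {2, 4, 6} and table 3 has {2, 3, 4, 5, 6}, leaving only 1.
Round 4, table 1: round 4 has {1, 2, 4, 6} and table 1 has {2, 3, 4}, leaving only 5.
Round 4, table 4: round 4 has {1, 2, 4, 5, 6} and table 4 has {2, 4, 5, 6}, leaving only 3.
So round 4 reads: 5 6 1 3 2 4.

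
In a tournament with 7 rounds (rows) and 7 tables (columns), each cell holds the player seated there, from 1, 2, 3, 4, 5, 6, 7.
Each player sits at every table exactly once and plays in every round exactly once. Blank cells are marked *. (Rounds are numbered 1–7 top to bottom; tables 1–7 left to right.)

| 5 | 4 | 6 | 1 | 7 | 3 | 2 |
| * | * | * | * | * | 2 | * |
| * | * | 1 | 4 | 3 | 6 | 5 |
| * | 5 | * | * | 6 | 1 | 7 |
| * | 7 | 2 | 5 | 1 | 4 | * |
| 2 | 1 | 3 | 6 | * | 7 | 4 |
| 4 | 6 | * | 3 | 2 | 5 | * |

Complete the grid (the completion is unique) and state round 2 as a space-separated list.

1 3 5 7 4 2 6

Round 2, table 2: round 2 has {2} and table 2 has {1, 4, 5, 6, 7}, leaving only 3.
Round 2, table 4: round 2 has {2, 3} and table 4 has {1, 3, 4, 5, 6}, leaving only 7.
Round 3, table 1: round 3 has {1, 3, 4, 5, 6} and table 1 has {2, 4, 5}, leaving only 7.
Round 3, table 2: round 3 has {1, 3, 4, 5, 6, 7} and table 2 has {1, 3, 4, 5, 6, 7}, leaving only 2.
Round 4, table 1: round 4 has {1, 5, 6, 7} and table 1 has {2, 4, 5, 7}, leaving only 3.
Round 4, table 3: round 4 has {1, 3, 5, 6, 7} and table 3 has {1, 2, 3, 6}, leaving only 4.
Round 2, table 3: round 2 has {2, 3, 7} and table 3 has {1, 2, 3, 4, 6}, leaving only 5.
Round 2, table 5: round 2 has {2, 3, 5, 7} and table 5 has {1, 2, 3, 6, 7}, leaving only 4.
Round 4, table 4: round 4 has {1, 3, 4, 5, 6, 7} and table 4 has {1, 3, 4, 5, 6, 7}, leaving only 2.
Round 5, table 1: round 5 has {1, 2, 4, 5, 7} and table 1 has {2, 3, 4, 5, 7}, leaving only 6.
Round 2, table 1: round 2 has {2, 3, 4, 5, 7} and table 1 has {2, 3, 4, 5, 6, 7}, leaving only 1.
Round 2, table 7: round 2 has {1, 2, 3, 4, 5, 7} and table 7 has {2, 4, 5, 7}, leaving only 6.
So round 2 reads: 1 3 5 7 4 2 6.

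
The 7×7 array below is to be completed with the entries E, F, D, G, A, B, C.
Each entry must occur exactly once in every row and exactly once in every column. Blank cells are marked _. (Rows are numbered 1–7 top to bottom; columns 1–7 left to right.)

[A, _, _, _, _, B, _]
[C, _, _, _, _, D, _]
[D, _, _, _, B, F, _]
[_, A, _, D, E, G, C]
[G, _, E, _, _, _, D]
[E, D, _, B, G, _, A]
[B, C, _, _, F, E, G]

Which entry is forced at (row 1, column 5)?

Row 2, column 5: row 2 has {D, C} and column 5 has {E, F, G, B}, leaving only A.
Row 3, column 7: row 3 has {F, D, B} and column 7 has {D, G, A, C}, leaving only E.
Row 1, column 7: row 1 has {A, B} and column 7 has {E, D, G, A, C}, leaving only F.
Row 2, column 7: row 2 has {D, A, C} and column 7 has {E, F, D, G, A, C}, leaving only B.
Row 3, column 2: row 3 has {E, F, D, B} and column 2 has {D, A, C}, leaving only G.
Row 1, column 2: row 1 has {F, A, B} and column 2 has {D, G, A, C}, leaving only E.
Row 2, column 2: row 2 has {D, A, B, C} and column 2 has {E, D, G, A, C}, leaving only F.
Row 2, column 3: row 2 has {F, D, A, B, C} and column 3 has {E}, leaving only G.
Row 2, column 4: row 2 has {F, D, G, A, B, C} and column 4 has {D, B}, leaving only E.
Row 4, column 1: row 4 has {E, D, G, A, C} and column 1 has {E, D, G, A, B, C}, leaving only F.
Row 4, column 3: row 4 has {E, F, D, G, A, C} and column 3 has {E, G}, leaving only B.
Row 5, column 2: row 5 has {E, D, G} and column 2 has {E, F, D, G, A, C}, leaving only B.
Row 5, column 5: row 5 has {E, D, G, B} and column 5 has {E, F, G, A, B}, leaving only C.
Row 1 already has {E, F, A, B} and column 5 already has {E, F, G, A, B, C}, so row 1, column 5 must be D.

D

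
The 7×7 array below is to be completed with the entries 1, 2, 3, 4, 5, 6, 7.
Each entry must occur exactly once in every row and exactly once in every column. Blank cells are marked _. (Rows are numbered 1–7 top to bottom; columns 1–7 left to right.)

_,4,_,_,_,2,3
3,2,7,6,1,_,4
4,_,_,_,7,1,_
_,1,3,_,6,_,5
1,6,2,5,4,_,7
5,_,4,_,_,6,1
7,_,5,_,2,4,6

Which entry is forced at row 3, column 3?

Row 3 already has {1, 4, 7} and column 3 already has {2, 3, 4, 5, 7}, so row 3, column 3 must be 6.

6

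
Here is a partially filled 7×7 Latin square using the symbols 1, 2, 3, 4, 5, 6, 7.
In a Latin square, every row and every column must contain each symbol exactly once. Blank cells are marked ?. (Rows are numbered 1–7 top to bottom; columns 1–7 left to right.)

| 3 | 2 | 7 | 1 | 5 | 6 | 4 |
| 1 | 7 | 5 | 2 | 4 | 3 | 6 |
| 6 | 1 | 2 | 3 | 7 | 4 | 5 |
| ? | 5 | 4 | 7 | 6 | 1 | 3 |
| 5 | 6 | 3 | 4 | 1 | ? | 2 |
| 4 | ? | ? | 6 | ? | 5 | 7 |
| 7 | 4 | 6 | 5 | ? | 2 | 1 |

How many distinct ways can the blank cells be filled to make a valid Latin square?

1

Row 4, column 1: eliminating its row and column leaves {2}.
Row 5, column 6: eliminating its row and column leaves {7}.
Row 6, column 2: eliminating its row and column leaves {3}.
Row 6, column 3: eliminating its row and column leaves {1}.
Row 6, column 5: eliminating its row and column leaves {2, 3}.
Row 7, column 5: eliminating its row and column leaves {3}.
Only one assignment across all blanks avoids any row or column repeat, giving 1 completion.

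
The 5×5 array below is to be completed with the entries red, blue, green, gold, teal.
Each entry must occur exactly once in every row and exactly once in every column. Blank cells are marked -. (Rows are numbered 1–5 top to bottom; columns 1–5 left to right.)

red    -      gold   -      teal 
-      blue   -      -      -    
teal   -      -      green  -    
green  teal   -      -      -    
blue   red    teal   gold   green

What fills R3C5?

Row 1, column 2: row 1 has {red, gold, teal} and column 2 has {red, blue, teal}, leaving only green.
Row 1, column 4: row 1 has {red, green, gold, teal} and column 4 has {green, gold}, leaving only blue.
Row 2, column 1: row 2 has {blue} and column 1 has {red, blue, green, teal}, leaving only gold.
Row 2, column 5: row 2 has {blue, gold} and column 5 has {green, teal}, leaving only red.
Row 2, column 3: row 2 has {red, blue, gold} and column 3 has {gold, teal}, leaving only green.
Row 2, column 4: row 2 has {red, blue, green, gold} and column 4 has {blue, green, gold}, leaving only teal.
Row 3, column 2: row 3 has {green, teal} and column 2 has {red, blue, green, teal}, leaving only gold.
Row 3 already has {green, gold, teal} and column 5 already has {red, green, teal}, so row 3, column 5 must be blue.

blue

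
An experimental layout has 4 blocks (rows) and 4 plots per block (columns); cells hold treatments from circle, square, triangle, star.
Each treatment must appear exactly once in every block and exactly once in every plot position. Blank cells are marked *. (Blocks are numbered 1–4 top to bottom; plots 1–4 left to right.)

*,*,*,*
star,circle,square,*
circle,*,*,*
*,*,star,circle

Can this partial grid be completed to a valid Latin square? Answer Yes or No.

Yes

No block or plot among the givens repeats a symbol, and propagating forced cells runs into no contradiction.
One valid completion exists (for instance, triangle star circle square / star circle square triangle / circle square triangle star / square triangle star circle).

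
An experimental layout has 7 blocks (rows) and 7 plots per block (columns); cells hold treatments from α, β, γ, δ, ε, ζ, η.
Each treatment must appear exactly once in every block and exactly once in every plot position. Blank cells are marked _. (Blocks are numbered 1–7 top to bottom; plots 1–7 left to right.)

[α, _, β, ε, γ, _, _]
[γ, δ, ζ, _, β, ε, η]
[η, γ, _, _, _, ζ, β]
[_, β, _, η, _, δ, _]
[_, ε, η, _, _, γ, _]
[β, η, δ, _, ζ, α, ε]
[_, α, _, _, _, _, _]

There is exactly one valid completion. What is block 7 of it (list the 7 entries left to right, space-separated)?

δ α ε ζ η β γ

Block 1, plot 2: block 1 has {α, β, γ, ε} and plot 2 has {α, β, γ, δ, ε, η}, leaving only ζ.
Block 1, plot 6: block 1 has {α, β, γ, ε, ζ} and plot 6 has {α, γ, δ, ε, ζ}, leaving only η.
Block 7, plot 6: block 7 has {α} and plot 6 has {α, γ, δ, ε, ζ, η}, leaving only β.
Block 1, plot 7: block 1 has {α, β, γ, ε, ζ, η} and plot 7 has {β, ε, η}, leaving only δ.
Block 2, plot 4: block 2 has {β, γ, δ, ε, ζ, η} and plot 4 has {ε, η}, leaving only α.
Block 3, plot 4: block 3 has {β, γ, ζ, η} and plot 4 has {α, ε, η}, leaving only δ.
Block 6, plot 4: block 6 has {α, β, δ, ε, ζ, η} and plot 4 has {α, δ, ε, η}, leaving only γ.
Block 7, plot 4: block 7 has {α, β} and plot 4 has {α, γ, δ, ε, η}, leaving only ζ.
Block 7, plot 7: block 7 has {α, β, ζ} and plot 7 has {β, δ, ε, η}, leaving only γ.
Block 7, plot 3: block 7 has {α, β, γ, ζ} and plot 3 has {β, δ, ζ, η}, leaving only ε.
Block 7, plot 1: block 7 has {α, β, γ, ε, ζ} and plot 1 has {α, β, γ, η}, leaving only δ.
Block 7, plot 5: block 7 has {α, β, γ, δ, ε, ζ} and plot 5 has {β, γ, ζ}, leaving only η.
So block 7 reads: δ α ε ζ η β γ.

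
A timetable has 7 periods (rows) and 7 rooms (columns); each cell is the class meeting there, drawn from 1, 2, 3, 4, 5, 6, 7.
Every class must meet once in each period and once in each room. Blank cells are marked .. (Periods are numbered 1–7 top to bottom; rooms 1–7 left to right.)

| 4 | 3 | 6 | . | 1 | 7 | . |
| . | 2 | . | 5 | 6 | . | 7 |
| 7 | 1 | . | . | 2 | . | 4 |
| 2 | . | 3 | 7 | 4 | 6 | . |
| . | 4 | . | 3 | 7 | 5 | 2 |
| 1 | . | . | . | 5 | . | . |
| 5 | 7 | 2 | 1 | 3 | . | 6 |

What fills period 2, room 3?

4

Period 1, room 4: period 1 has {1, 3, 4, 6, 7} and room 4 has {1, 3, 5, 7}, leaving only 2.
Period 1, room 7: period 1 has {1, 2, 3, 4, 6, 7} and room 7 has {2, 4, 6, 7}, leaving only 5.
Period 2, room 1: period 2 has {2, 5, 6, 7} and room 1 has {1, 2, 4, 5, 7}, leaving only 3.
Period 3, room 3: period 3 has {1, 2, 4, 7} and room 3 has {2, 3, 6}, leaving only 5.
Period 3, room 4: period 3 has {1, 2, 4, 5, 7} and room 4 has {1, 2, 3, 5, 7}, leaving only 6.
Period 3, room 6: period 3 has {1, 2, 4, 5, 6, 7} and room 6 has {5, 6, 7}, leaving only 3.
Period 4, room 2: period 4 has {2, 3, 4, 6, 7} and room 2 has {1, 2, 3, 4, 7}, leaving only 5.
Period 4, room 7: period 4 has {2, 3, 4, 5, 6, 7} and room 7 has {2, 4, 5, 6, 7}, leaving only 1.
Period 5, room 1: period 5 has {2, 3, 4, 5, 7} and room 1 has {1, 2, 3, 4, 5, 7}, leaving only 6.
Period 5, room 3: period 5 has {2, 3, 4, 5, 6, 7} and room 3 has {2, 3, 5, 6}, leaving only 1.
Period 2 already has {2, 3, 5, 6, 7} and room 3 already has {1, 2, 3, 5, 6}, so period 2, room 3 must be 4.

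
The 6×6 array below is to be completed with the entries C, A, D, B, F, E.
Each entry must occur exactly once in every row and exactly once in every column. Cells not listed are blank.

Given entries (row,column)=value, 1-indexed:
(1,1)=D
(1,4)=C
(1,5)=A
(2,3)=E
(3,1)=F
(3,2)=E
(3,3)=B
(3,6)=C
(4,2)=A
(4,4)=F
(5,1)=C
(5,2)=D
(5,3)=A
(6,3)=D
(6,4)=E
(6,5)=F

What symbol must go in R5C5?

Row 1, column 3: row 1 has {C, A, D} and column 3 has {A, D, B, E}, leaving only F.
Row 1, column 2: row 1 has {C, A, D, F} and column 2 has {A, D, E}, leaving only B.
Row 1, column 6: row 1 has {C, A, D, B, F} and column 6 has {C}, leaving only E.
Row 3, column 5: row 3 has {C, B, F, E} and column 5 has {A, F}, leaving only D.
Row 3, column 4: row 3 has {C, D, B, F, E} and column 4 has {C, F, E}, leaving only A.
Row 4, column 3: row 4 has {A, F} and column 3 has {A, D, B, F, E}, leaving only C.
Row 5, column 4: row 5 has {C, A, D} and column 4 has {C, A, F, E}, leaving only B.
Row 5 already has {C, A, D, B} and column 5 already has {A, D, F}, so row 5, column 5 must be E.

E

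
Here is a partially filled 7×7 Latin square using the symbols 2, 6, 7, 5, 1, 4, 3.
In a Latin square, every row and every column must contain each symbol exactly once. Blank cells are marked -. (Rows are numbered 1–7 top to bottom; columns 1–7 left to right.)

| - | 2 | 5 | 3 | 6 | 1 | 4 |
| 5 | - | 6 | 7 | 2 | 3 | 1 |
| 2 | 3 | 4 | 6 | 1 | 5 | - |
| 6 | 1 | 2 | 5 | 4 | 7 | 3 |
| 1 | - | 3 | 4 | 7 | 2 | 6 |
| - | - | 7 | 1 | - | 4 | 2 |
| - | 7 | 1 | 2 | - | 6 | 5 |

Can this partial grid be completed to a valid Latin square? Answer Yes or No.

Yes

No row or column among the givens repeats a symbol, and propagating forced cells runs into no contradiction.
One valid completion exists (for instance, 7 2 5 3 6 1 4 / 5 4 6 7 2 3 1 / 2 3 4 6 1 5 7 / 6 1 2 5 4 7 3 / 1 5 3 4 7 2 6 / 3 6 7 1 5 4 2 / 4 7 1 2 3 6 5).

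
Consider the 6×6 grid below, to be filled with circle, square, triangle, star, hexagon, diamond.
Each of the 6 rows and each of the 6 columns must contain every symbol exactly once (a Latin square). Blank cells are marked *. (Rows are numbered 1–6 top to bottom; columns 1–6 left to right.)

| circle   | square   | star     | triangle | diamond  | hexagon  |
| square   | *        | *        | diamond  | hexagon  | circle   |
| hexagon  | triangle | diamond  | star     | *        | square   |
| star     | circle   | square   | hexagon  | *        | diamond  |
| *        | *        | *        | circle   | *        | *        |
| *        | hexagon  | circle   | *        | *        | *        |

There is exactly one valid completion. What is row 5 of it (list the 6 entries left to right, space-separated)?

Row 2, column 2: row 2 has {circle, square, hexagon, diamond} and column 2 has {circle, square, triangle, hexagon}, leaving only star.
Row 5, column 2: row 5 has {circle} and column 2 has {circle, square, triangle, star, hexagon}, leaving only diamond.
Row 5, column 1: row 5 has {circle, diamond} and column 1 has {circle, square, star, hexagon}, leaving only triangle.
Row 5, column 3: row 5 has {circle, triangle, diamond} and column 3 has {circle, square, star, diamond}, leaving only hexagon.
Row 5, column 6: row 5 has {circle, triangle, hexagon, diamond} and column 6 has {circle, square, hexagon, diamond}, leaving only star.
Row 5, column 5: row 5 has {circle, triangle, star, hexagon, diamond} and column 5 has {hexagon, diamond}, leaving only square.
So row 5 reads: triangle diamond hexagon circle square star.

triangle diamond hexagon circle square star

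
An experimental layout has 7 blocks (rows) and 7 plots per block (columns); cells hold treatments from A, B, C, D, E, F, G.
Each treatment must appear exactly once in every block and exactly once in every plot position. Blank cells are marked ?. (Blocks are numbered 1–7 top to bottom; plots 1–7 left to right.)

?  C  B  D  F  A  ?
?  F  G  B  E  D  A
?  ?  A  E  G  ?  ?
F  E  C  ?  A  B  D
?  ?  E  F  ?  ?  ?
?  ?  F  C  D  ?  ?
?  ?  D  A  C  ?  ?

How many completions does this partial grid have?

Block 1, plot 1: eliminating its block and plot leaves {E, G}.
Block 1, plot 7: eliminating its block and plot leaves {E, G}.
Block 2, plot 1: eliminating its block and plot leaves {C}.
Block 3, plot 1: eliminating its block and plot leaves {B, C, D}.
Block 3, plot 2: eliminating its block and plot leaves {B, D}.
Block 3, plot 6: eliminating its block and plot leaves {C, F}.
Block 3, plot 7: eliminating its block and plot leaves {B, C, F}.
Block 4, plot 4: eliminating its block and plot leaves {G}.
Block 5, plot 1: eliminating its block and plot leaves {A, B, C, D, G}.
Block 5, plot 2: eliminating its block and plot leaves {A, B, D, G}.
Block 5, plot 5: eliminating its block and plot leaves {B}.
Block 5, plot 6: eliminating its block and plot leaves {C, G}.
Block 5, plot 7: eliminating its block and plot leaves {B, C, G}.
Block 6, plot 1: eliminating its block and plot leaves {A, B, E, G}.
Block 6, plot 2: eliminating its block and plot leaves {A, B, G}.
Block 6, plot 6: eliminating its block and plot leaves {E, G}.
Block 6, plot 7: eliminating its block and plot leaves {B, E, G}.
Block 7, plot 1: eliminating its block and plot leaves {B, E, G}.
Block 7, plot 2: eliminating its block and plot leaves {B, G}.
Block 7, plot 6: eliminating its block and plot leaves {E, F, G}.
Block 7, plot 7: eliminating its block and plot leaves {B, E, F, G}.
Enumerating the assignments across these blanks that avoid any block or plot repeat gives 7 completions.

7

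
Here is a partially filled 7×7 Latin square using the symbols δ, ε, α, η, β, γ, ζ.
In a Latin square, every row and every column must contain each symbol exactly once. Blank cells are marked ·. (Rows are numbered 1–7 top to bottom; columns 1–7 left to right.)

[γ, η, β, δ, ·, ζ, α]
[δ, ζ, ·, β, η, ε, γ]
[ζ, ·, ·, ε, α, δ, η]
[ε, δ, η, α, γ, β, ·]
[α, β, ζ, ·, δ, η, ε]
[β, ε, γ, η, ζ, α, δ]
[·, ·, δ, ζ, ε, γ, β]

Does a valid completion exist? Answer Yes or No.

Row 1, column 5: row 1 together with column 5 already contain {δ, ε, α, η, β, γ, ζ} — every symbol — so nothing can go there. The grid has no valid completion.

No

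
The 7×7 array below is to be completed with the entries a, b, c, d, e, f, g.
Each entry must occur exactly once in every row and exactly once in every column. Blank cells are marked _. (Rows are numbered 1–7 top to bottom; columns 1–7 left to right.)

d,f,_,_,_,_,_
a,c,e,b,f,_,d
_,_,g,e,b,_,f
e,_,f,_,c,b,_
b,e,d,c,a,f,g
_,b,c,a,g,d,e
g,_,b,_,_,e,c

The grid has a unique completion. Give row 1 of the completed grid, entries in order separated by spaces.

d f a g e c b

Row 1, column 3: row 1 has {d, f} and column 3 has {b, c, d, e, f, g}, leaving only a.
Row 1, column 4: row 1 has {a, d, f} and column 4 has {a, b, c, e}, leaving only g.
Row 1, column 5: row 1 has {a, d, f, g} and column 5 has {a, b, c, f, g}, leaving only e.
Row 1, column 6: row 1 has {a, d, e, f, g} and column 6 has {b, d, e, f}, leaving only c.
Row 1, column 7: row 1 has {a, c, d, e, f, g} and column 7 has {c, d, e, f, g}, leaving only b.
So row 1 reads: d f a g e c b.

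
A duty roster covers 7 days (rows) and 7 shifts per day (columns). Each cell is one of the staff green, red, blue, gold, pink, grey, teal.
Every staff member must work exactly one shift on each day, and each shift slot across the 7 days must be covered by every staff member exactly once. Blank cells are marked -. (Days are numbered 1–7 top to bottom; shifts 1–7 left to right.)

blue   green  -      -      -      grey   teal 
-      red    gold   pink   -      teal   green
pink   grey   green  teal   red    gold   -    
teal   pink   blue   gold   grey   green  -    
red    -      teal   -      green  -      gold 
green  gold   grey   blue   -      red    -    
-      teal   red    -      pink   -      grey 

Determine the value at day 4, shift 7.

red

Day 4 already has {green, blue, gold, pink, grey, teal} and shift 7 already has {green, gold, grey, teal}, so day 4, shift 7 must be red.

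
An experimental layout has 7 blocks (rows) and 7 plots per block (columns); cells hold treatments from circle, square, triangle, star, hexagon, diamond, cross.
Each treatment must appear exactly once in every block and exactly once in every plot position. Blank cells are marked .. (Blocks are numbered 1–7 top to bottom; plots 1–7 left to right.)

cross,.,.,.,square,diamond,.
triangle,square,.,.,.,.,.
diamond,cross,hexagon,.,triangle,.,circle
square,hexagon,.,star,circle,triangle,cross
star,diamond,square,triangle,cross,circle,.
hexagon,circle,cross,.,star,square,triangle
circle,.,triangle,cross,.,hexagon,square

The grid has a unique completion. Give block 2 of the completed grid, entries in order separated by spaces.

Block 3, plot 4: block 3 has {circle, triangle, hexagon, diamond, cross} and plot 4 has {triangle, star, cross}, leaving only square.
Block 3, plot 6: block 3 has {circle, square, triangle, hexagon, diamond, cross} and plot 6 has {circle, square, triangle, hexagon, diamond}, leaving only star.
Block 2, plot 6: block 2 has {square, triangle} and plot 6 has {circle, square, triangle, star, hexagon, diamond}, leaving only cross.
Block 4, plot 3: block 4 has {circle, square, triangle, star, hexagon, cross} and plot 3 has {square, triangle, hexagon, cross}, leaving only diamond.
Block 5, plot 7: block 5 has {circle, square, triangle, star, diamond, cross} and plot 7 has {circle, square, triangle, cross}, leaving only hexagon.
Block 1, plot 7: block 1 has {square, diamond, cross} and plot 7 has {circle, square, triangle, hexagon, cross}, leaving only star.
Block 2, plot 7: block 2 has {square, triangle, cross} and plot 7 has {circle, square, triangle, star, hexagon, cross}, leaving only diamond.
Block 2, plot 5: block 2 has {square, triangle, diamond, cross} and plot 5 has {circle, square, triangle, star, cross}, leaving only hexagon.
Block 2, plot 4: block 2 has {square, triangle, hexagon, diamond, cross} and plot 4 has {square, triangle, star, cross}, leaving only circle.
Block 2, plot 3: block 2 has {circle, square, triangle, hexagon, diamond, cross} and plot 3 has {square, triangle, hexagon, diamond, cross}, leaving only star.
So block 2 reads: triangle square star circle hexagon cross diamond.

triangle square star circle hexagon cross diamond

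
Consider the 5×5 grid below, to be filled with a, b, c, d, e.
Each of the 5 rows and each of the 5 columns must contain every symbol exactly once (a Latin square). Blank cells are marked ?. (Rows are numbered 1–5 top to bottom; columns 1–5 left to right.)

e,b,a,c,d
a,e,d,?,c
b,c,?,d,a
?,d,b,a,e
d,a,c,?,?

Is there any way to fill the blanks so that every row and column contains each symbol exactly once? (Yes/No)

Yes

No row or column among the givens repeats a symbol, and propagating forced cells runs into no contradiction.
One valid completion exists (for instance, e b a c d / a e d b c / b c e d a / c d b a e / d a c e b).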